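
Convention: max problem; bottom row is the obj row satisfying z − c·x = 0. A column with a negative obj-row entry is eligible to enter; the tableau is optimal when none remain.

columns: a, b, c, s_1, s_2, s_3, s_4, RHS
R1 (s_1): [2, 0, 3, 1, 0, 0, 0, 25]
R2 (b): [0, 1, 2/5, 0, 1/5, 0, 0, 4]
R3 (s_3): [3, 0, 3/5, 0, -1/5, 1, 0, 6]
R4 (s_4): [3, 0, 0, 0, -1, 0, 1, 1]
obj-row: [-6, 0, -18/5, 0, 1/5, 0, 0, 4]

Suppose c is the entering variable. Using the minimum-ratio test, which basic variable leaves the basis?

s_1

Column c entries and ratios — s_1: 25/3 = 25/3; b: 4/(2/5) = 10; s_3: 6/(3/5) = 10; s_4: 0 ≤ 0, skip.
Smallest ratio is 25/3 in the row of s_1, so s_1 leaves.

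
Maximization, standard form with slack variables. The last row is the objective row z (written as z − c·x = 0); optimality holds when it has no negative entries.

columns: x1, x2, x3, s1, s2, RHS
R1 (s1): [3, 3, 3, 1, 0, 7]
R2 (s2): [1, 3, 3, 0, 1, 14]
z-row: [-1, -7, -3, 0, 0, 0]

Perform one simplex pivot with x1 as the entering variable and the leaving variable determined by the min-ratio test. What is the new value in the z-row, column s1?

Ratio test on column x1 — row 1: 7/3 = 7/3; row 2: 14/1 = 14. Minimum is 7/3 at row 1 (s1 leaves); pivot element 3.
Divide row 1 by 3; eliminate column x1 from the other rows.
z-row update in column s1: 0 − (-1)·(1/3) = 1/3.

1/3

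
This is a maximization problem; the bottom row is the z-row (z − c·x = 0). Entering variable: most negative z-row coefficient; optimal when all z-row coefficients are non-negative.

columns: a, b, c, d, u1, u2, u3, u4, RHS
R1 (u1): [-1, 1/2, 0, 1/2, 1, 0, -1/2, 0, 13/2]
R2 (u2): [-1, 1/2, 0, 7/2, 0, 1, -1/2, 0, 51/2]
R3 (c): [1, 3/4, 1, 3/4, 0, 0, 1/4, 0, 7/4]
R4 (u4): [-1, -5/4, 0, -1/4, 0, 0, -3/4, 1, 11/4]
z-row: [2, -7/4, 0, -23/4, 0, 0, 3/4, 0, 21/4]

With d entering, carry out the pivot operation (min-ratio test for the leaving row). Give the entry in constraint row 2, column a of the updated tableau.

-17/3

Ratio test on column d — row 1: (13/2)/(1/2) = 13; row 2: (51/2)/(7/2) = 51/7; row 3: (7/4)/(3/4) = 7/3; row 4: entry -1/4 ≤ 0. Minimum is 7/3 at row 3 (c leaves); pivot element 3/4.
Divide row 3 by 3/4; eliminate column d from the other rows.
Row 2 update in column a: -1 − (7/2)·(4/3) = -17/3.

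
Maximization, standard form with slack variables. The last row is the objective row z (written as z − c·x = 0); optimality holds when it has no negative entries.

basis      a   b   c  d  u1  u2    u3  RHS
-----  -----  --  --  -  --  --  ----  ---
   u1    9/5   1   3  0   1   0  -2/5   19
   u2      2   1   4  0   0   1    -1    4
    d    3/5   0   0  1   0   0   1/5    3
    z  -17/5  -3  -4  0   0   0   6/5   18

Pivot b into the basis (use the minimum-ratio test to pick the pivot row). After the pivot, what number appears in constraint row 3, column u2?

0

Ratio test on column b — row 1: 19/1 = 19; row 2: 4/1 = 4; row 3: entry 0 ≤ 0. Minimum is 4 at row 2 (u2 leaves); pivot element 1.
Divide row 2 by 1; eliminate column b from the other rows.
Row 3 update in column u2: 0 − 0·1 = 0.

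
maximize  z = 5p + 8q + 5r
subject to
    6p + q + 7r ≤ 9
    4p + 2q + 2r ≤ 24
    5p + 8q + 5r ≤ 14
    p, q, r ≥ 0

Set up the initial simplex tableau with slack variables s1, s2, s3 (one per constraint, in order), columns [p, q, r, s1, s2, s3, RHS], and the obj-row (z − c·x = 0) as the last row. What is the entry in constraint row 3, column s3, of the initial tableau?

1

Slack s3 belongs to constraint 3; its column is the unit vector e_3, so the entry in row 3 is 1.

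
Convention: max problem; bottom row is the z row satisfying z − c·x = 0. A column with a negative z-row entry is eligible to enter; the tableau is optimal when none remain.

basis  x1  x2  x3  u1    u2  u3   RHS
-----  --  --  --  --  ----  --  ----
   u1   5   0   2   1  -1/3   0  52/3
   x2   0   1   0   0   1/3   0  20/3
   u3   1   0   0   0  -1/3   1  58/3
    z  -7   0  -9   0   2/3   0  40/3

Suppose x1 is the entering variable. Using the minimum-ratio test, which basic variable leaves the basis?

Column x1 entries and ratios — u1: (52/3)/5 = 52/15; x2: 0 ≤ 0, skip; u3: (58/3)/1 = 58/3.
Smallest ratio is 52/15 in the row of u1, so u1 leaves.

u1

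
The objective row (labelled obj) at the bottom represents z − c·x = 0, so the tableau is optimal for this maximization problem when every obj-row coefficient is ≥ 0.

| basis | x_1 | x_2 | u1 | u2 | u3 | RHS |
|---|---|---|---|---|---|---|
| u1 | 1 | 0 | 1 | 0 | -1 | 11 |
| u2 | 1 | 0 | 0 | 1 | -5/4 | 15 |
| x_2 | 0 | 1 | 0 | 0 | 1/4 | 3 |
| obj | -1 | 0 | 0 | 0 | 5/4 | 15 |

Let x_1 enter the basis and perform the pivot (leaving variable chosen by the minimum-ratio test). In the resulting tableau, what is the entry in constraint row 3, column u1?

Ratio test on column x_1 — row 1: 11/1 = 11; row 2: 15/1 = 15; row 3: entry 0 ≤ 0. Minimum is 11 at row 1 (u1 leaves); pivot element 1.
Divide row 1 by 1; eliminate column x_1 from the other rows.
Row 3 update in column u1: 0 − 0·1 = 0.

0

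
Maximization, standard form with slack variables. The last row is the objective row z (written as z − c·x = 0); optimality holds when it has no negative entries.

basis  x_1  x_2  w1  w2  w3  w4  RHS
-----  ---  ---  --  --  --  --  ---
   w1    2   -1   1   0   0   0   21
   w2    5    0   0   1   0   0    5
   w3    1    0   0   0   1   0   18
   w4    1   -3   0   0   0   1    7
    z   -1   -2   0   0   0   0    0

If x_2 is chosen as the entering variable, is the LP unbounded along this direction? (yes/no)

Every constraint-row entry in column x_2 is ≤ 0, so increasing x_2 is unbounded.

yes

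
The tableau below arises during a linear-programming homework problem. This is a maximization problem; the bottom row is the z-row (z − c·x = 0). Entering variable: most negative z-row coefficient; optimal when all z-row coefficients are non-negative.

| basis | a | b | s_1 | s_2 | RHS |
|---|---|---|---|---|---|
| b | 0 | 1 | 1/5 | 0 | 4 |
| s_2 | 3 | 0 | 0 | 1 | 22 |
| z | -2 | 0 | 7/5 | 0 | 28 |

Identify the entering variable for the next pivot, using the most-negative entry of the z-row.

Negative z-row entries: a: -2.
The most negative is -2 in column a, so a enters.

a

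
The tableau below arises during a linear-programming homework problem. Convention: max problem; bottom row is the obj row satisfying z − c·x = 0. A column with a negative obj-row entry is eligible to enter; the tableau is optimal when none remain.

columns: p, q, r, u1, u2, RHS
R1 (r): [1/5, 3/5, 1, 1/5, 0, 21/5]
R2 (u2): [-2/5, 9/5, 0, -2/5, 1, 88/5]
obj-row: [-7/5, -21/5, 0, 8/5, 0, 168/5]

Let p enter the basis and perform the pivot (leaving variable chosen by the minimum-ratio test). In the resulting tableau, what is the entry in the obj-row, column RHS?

Ratio test on column p — row 1: (21/5)/(1/5) = 21; row 2: entry -2/5 ≤ 0. Minimum is 21 at row 1 (r leaves); pivot element 1/5.
Divide row 1 by 1/5; eliminate column p from the other rows.
obj-row update in column RHS: 168/5 − (-7/5)·21 = 63.

63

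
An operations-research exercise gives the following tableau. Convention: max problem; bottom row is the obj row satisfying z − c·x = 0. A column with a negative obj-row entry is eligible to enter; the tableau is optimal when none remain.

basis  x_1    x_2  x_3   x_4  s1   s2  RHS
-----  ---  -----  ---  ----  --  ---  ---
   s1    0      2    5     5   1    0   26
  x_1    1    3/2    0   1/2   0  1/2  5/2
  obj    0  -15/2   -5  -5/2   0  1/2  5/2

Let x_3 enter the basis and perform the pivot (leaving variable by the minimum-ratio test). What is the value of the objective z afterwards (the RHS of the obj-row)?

Ratio test on column x_3 — row 1: 26/5 = 26/5; row 2: entry 0 ≤ 0. Minimum is 26/5 at row 1 (s1 leaves); pivot element 5.
Pivot on row 1; the obj-row RHS becomes 5/2 − (-5)·(26/5) = 57/2.

57/2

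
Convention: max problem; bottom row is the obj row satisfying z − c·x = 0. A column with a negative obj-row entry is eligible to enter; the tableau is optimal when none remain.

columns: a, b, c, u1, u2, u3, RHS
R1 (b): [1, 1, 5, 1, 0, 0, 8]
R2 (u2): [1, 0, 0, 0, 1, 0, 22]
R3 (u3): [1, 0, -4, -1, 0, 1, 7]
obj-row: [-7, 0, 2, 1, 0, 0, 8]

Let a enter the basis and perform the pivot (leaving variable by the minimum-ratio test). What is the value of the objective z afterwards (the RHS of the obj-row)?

57

Ratio test on column a — row 1: 8/1 = 8; row 2: 22/1 = 22; row 3: 7/1 = 7. Minimum is 7 at row 3 (u3 leaves); pivot element 1.
Pivot on row 3; the obj-row RHS becomes 8 − (-7)·7 = 57.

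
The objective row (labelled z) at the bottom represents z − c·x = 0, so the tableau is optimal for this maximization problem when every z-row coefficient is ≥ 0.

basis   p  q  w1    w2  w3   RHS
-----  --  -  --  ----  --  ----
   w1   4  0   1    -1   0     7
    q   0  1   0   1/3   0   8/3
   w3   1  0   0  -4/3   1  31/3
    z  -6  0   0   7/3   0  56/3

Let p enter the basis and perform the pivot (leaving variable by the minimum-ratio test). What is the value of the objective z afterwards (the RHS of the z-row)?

175/6

Ratio test on column p — row 1: 7/4 = 7/4; row 2: entry 0 ≤ 0; row 3: (31/3)/1 = 31/3. Minimum is 7/4 at row 1 (w1 leaves); pivot element 4.
Pivot on row 1; the z-row RHS becomes 56/3 − (-6)·(7/4) = 175/6.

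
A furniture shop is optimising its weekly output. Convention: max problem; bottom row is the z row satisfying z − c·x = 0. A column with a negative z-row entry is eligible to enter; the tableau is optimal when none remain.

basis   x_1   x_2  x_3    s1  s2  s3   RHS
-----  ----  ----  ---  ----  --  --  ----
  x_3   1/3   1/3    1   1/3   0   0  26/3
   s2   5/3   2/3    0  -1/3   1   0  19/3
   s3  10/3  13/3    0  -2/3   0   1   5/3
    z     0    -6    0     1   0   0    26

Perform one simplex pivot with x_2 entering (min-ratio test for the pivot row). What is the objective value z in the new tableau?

368/13

Ratio test on column x_2 — row 1: (26/3)/(1/3) = 26; row 2: (19/3)/(2/3) = 19/2; row 3: (5/3)/(13/3) = 5/13. Minimum is 5/13 at row 3 (s3 leaves); pivot element 13/3.
Pivot on row 3; the z-row RHS becomes 26 − (-6)·(5/13) = 368/13.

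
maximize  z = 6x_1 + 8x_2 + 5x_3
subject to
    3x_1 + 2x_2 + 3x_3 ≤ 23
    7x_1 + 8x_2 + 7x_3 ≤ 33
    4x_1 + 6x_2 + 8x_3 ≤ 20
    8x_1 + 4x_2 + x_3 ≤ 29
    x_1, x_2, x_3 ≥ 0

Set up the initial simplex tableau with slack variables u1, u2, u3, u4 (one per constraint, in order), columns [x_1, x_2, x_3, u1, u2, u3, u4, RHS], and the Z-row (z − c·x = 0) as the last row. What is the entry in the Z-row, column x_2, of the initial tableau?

The Z-row carries the negated objective coefficients: the x_2 entry is -8.

-8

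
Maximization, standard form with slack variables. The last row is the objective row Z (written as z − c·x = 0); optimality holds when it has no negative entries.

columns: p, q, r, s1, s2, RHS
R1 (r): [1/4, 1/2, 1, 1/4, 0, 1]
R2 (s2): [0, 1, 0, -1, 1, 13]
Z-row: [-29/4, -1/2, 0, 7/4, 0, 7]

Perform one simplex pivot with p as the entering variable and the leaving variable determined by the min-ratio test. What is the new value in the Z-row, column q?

Ratio test on column p — row 1: 1/(1/4) = 4; row 2: entry 0 ≤ 0. Minimum is 4 at row 1 (r leaves); pivot element 1/4.
Divide row 1 by 1/4; eliminate column p from the other rows.
Z-row update in column q: -1/2 − (-29/4)·2 = 14.

14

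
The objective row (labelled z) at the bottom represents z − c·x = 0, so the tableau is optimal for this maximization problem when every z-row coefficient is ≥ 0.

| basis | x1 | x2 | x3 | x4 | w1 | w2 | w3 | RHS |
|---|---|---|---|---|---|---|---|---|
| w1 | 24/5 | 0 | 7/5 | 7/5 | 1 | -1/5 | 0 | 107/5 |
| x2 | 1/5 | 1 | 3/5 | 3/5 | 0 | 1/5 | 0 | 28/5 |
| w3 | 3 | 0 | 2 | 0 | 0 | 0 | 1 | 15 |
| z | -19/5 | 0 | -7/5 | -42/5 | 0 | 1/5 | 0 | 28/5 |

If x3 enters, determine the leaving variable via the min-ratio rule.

Column x3 entries and ratios — w1: (107/5)/(7/5) = 107/7; x2: (28/5)/(3/5) = 28/3; w3: 15/2 = 15/2.
Smallest ratio is 15/2 in the row of w3, so w3 leaves.

w3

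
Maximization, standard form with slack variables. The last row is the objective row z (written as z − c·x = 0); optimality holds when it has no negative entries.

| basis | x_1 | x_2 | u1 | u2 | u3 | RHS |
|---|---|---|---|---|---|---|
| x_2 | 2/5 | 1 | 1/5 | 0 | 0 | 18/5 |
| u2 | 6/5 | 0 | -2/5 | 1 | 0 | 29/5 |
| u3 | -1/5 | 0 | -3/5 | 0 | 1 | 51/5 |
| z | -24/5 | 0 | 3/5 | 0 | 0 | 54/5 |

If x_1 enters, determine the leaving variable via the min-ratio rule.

u2

Column x_1 entries and ratios — x_2: (18/5)/(2/5) = 9; u2: (29/5)/(6/5) = 29/6; u3: -1/5 ≤ 0, skip.
Smallest ratio is 29/6 in the row of u2, so u2 leaves.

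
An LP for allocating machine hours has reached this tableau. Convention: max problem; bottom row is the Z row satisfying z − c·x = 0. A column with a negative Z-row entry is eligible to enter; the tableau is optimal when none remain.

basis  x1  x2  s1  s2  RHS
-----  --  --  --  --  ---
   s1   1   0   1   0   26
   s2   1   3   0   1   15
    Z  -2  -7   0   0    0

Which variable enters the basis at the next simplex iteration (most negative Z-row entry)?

Negative Z-row entries: x1: -2, x2: -7.
The most negative is -7 in column x2, so x2 enters.

x2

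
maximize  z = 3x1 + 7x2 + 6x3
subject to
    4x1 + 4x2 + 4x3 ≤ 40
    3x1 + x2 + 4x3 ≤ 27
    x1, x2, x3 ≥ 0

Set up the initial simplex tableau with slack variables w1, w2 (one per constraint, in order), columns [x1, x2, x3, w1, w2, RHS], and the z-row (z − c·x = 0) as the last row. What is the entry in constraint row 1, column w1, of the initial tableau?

1

Slack w1 belongs to constraint 1; its column is the unit vector e_1, so the entry in row 1 is 1.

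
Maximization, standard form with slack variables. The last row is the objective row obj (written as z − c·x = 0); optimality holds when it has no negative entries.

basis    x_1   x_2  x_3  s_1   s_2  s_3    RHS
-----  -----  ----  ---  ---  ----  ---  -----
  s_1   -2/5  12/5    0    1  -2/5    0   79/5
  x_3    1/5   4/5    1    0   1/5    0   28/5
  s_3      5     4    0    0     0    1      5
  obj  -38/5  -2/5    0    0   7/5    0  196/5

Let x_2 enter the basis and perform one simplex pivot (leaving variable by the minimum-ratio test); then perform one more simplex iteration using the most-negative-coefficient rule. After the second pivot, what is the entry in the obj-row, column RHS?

234/5

Ratio test on column x_2 — row 1: (79/5)/(12/5) = 79/12; row 2: (28/5)/(4/5) = 7; row 3: 5/4 = 5/4. Minimum is 5/4 at row 3 (s_3 leaves); pivot element 4.
Divide row 3 by 4; eliminate column x_2 from the other rows.
Second iteration: most negative obj-row entry is -71/10 in column x_1, so x_1 enters.
Ratio test on column x_1 — row 1: entry -17/5 ≤ 0; row 2: entry -4/5 ≤ 0; row 3: (5/4)/(5/4) = 1. Minimum is 1 at row 3 (x_2 leaves); pivot element 5/4.
Divide row 3 by 5/4; eliminate column x_1 from the other rows.
After both pivots, the entry at the obj-row, column RHS is 234/5.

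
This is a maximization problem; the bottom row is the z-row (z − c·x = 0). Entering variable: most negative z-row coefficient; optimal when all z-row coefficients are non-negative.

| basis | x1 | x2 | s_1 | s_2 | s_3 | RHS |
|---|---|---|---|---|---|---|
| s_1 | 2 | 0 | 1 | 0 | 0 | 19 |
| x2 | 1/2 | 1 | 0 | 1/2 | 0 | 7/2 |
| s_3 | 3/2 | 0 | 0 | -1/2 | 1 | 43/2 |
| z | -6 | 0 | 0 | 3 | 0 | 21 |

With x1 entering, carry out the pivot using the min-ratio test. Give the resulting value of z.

63

Ratio test on column x1 — row 1: 19/2 = 19/2; row 2: (7/2)/(1/2) = 7; row 3: (43/2)/(3/2) = 43/3. Minimum is 7 at row 2 (x2 leaves); pivot element 1/2.
Pivot on row 2; the z-row RHS becomes 21 − (-6)·7 = 63.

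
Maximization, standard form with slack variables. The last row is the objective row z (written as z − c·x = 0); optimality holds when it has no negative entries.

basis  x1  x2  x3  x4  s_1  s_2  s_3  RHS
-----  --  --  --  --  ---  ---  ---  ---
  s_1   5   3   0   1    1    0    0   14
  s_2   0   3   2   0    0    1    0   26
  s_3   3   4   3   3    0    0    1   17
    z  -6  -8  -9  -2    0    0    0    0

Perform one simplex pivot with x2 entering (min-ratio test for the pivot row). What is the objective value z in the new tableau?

34

Ratio test on column x2 — row 1: 14/3 = 14/3; row 2: 26/3 = 26/3; row 3: 17/4 = 17/4. Minimum is 17/4 at row 3 (s_3 leaves); pivot element 4.
Pivot on row 3; the z-row RHS becomes 0 − (-8)·(17/4) = 34.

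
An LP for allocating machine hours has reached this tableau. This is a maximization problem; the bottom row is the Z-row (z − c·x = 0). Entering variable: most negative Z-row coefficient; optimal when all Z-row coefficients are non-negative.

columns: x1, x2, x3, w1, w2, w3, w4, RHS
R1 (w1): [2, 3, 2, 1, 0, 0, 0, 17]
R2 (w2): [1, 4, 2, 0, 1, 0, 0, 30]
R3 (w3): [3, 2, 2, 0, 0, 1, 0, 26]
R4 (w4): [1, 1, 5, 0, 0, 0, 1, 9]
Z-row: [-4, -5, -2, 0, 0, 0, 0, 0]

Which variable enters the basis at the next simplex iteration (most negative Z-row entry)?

x2

Negative Z-row entries: x1: -4, x2: -5, x3: -2.
The most negative is -5 in column x2, so x2 enters.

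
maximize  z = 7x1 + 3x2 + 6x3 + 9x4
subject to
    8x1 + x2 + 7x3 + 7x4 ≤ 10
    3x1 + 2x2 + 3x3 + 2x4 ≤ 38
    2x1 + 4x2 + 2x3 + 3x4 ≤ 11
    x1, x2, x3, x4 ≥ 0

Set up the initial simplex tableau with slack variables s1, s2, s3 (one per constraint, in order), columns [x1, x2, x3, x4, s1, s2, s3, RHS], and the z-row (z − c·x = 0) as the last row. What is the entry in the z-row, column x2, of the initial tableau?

The z-row carries the negated objective coefficients: the x2 entry is -3.

-3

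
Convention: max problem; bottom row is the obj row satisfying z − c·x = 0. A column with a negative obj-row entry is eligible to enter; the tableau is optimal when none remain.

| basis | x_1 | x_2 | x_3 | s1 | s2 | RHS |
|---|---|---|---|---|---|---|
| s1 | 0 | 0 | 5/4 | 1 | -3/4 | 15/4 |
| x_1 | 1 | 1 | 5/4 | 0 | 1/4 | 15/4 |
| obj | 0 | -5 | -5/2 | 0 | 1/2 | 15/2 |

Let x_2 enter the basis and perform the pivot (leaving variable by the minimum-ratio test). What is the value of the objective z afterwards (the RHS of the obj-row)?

Ratio test on column x_2 — row 1: entry 0 ≤ 0; row 2: (15/4)/1 = 15/4. Minimum is 15/4 at row 2 (x_1 leaves); pivot element 1.
Pivot on row 2; the obj-row RHS becomes 15/2 − (-5)·(15/4) = 105/4.

105/4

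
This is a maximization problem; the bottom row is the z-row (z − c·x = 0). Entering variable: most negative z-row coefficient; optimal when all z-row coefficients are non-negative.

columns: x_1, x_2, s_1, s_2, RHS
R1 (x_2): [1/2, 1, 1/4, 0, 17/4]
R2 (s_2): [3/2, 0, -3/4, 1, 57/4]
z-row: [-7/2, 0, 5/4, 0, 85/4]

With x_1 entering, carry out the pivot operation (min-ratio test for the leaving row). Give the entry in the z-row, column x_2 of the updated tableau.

7

Ratio test on column x_1 — row 1: (17/4)/(1/2) = 17/2; row 2: (57/4)/(3/2) = 19/2. Minimum is 17/2 at row 1 (x_2 leaves); pivot element 1/2.
Divide row 1 by 1/2; eliminate column x_1 from the other rows.
z-row update in column x_2: 0 − (-7/2)·2 = 7.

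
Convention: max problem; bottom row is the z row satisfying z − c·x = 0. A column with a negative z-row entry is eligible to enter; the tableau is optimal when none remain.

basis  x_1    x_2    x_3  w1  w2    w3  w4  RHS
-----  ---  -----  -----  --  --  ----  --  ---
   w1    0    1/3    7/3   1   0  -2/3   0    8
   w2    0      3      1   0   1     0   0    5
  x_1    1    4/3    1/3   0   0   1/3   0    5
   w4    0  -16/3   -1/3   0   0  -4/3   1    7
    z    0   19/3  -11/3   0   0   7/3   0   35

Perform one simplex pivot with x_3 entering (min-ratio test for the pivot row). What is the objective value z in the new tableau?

333/7

Ratio test on column x_3 — row 1: 8/(7/3) = 24/7; row 2: 5/1 = 5; row 3: 5/(1/3) = 15; row 4: entry -1/3 ≤ 0. Minimum is 24/7 at row 1 (w1 leaves); pivot element 7/3.
Pivot on row 1; the z-row RHS becomes 35 − (-11/3)·(24/7) = 333/7.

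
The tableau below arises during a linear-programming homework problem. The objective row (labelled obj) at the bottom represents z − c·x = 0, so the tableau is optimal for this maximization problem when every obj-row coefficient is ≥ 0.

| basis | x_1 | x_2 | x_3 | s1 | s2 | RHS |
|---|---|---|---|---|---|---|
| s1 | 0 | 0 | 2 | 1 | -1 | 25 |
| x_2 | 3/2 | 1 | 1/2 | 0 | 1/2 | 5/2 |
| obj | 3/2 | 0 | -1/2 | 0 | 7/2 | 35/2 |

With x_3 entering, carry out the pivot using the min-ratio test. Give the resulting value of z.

Ratio test on column x_3 — row 1: 25/2 = 25/2; row 2: (5/2)/(1/2) = 5. Minimum is 5 at row 2 (x_2 leaves); pivot element 1/2.
Pivot on row 2; the obj-row RHS becomes 35/2 − (-1/2)·5 = 20.

20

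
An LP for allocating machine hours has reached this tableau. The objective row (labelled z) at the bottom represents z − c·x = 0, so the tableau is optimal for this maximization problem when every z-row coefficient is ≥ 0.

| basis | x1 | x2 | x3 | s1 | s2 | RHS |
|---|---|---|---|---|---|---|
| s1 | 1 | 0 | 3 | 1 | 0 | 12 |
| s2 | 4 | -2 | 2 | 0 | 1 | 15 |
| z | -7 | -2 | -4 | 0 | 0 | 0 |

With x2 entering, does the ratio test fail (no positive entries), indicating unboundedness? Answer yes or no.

Every constraint-row entry in column x2 is ≤ 0, so increasing x2 is unbounded.

yes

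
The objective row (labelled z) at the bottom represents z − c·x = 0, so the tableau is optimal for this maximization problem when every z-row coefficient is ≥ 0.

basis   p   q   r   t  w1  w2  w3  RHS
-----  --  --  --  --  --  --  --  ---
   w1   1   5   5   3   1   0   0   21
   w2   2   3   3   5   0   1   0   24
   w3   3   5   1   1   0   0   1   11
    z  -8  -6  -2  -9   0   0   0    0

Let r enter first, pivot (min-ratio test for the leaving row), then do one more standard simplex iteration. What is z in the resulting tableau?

Ratio test on column r — row 1: 21/5 = 21/5; row 2: 24/3 = 8; row 3: 11/1 = 11. Minimum is 21/5 at row 1 (w1 leaves); pivot element 5.
Pivot on row 1; the z-row RHS becomes 0 − (-2)·(21/5) = 42/5.
Next entering variable (most negative z-row entry -39/5): t.
Ratio test on column t — row 1: (21/5)/(3/5) = 7; row 2: (57/5)/(16/5) = 57/16; row 3: (34/5)/(2/5) = 17. Minimum is 57/16 at row 2 (w2 leaves); pivot element 16/5.
After the second pivot the z-row RHS is 42/5 − (-39/5)·(57/16) = 579/16.

579/16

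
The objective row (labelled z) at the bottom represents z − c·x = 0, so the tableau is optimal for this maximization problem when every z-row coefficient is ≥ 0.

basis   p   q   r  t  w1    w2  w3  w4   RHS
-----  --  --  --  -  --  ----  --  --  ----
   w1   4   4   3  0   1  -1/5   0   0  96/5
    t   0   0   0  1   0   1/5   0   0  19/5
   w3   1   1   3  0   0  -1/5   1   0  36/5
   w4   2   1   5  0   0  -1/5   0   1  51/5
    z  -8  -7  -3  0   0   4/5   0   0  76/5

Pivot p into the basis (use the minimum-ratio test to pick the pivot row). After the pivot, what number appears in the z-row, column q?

1

Ratio test on column p — row 1: (96/5)/4 = 24/5; row 2: entry 0 ≤ 0; row 3: (36/5)/1 = 36/5; row 4: (51/5)/2 = 51/10. Minimum is 24/5 at row 1 (w1 leaves); pivot element 4.
Divide row 1 by 4; eliminate column p from the other rows.
z-row update in column q: -7 − (-8)·1 = 1.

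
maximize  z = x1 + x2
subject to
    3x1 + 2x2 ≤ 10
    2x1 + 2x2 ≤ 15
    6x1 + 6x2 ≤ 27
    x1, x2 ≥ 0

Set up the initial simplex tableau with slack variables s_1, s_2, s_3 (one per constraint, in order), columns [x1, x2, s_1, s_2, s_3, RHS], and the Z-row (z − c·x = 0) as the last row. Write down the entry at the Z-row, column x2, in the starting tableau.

-1

The Z-row carries the negated objective coefficients: the x2 entry is -1.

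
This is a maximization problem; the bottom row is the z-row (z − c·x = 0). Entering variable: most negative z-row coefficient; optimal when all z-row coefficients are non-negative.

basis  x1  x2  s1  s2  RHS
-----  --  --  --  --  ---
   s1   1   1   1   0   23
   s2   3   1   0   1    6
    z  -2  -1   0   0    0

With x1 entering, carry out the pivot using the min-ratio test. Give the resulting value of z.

4

Ratio test on column x1 — row 1: 23/1 = 23; row 2: 6/3 = 2. Minimum is 2 at row 2 (s2 leaves); pivot element 3.
Pivot on row 2; the z-row RHS becomes 0 − (-2)·2 = 4.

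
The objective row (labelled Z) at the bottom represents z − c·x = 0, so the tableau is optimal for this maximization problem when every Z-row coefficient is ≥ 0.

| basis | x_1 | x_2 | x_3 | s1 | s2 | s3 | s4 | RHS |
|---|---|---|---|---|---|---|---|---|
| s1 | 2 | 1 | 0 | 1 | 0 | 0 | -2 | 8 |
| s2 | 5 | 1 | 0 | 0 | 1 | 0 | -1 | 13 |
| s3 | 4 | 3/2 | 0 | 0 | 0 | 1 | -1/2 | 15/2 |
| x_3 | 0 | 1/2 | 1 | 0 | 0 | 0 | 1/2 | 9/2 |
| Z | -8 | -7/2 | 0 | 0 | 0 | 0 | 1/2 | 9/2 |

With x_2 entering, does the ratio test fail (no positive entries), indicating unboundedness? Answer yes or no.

Column x_2 has positive entries in row(s) 1, 2, 3, 4, so the ratio test bounds it — not unbounded.

no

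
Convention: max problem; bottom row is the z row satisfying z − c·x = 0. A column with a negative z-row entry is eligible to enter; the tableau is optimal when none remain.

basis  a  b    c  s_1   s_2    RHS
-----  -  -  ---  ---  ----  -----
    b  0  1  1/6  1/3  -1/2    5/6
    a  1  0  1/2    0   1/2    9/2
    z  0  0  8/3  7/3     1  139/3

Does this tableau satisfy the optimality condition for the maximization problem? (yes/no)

Every z-row coefficient is ≥ 0, so the tableau is optimal.

yes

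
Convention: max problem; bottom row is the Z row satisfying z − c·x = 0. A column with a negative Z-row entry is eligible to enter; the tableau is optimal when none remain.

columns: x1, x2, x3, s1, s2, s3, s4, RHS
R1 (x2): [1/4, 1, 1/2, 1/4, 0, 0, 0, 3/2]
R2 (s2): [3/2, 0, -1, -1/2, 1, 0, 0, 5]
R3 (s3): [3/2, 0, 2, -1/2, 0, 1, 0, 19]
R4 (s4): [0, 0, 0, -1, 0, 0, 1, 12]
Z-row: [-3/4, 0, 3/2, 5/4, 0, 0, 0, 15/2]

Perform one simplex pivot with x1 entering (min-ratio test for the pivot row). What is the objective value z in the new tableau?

10

Ratio test on column x1 — row 1: (3/2)/(1/4) = 6; row 2: 5/(3/2) = 10/3; row 3: 19/(3/2) = 38/3; row 4: entry 0 ≤ 0. Minimum is 10/3 at row 2 (s2 leaves); pivot element 3/2.
Pivot on row 2; the Z-row RHS becomes 15/2 − (-3/4)·(10/3) = 10.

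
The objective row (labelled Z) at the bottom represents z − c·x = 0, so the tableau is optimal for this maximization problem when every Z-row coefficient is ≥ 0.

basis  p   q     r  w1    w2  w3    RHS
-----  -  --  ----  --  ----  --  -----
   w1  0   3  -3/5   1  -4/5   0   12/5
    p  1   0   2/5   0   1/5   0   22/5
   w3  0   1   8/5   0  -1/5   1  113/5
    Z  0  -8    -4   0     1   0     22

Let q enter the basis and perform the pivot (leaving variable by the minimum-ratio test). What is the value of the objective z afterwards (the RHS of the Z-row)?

Ratio test on column q — row 1: (12/5)/3 = 4/5; row 2: entry 0 ≤ 0; row 3: (113/5)/1 = 113/5. Minimum is 4/5 at row 1 (w1 leaves); pivot element 3.
Pivot on row 1; the Z-row RHS becomes 22 − (-8)·(4/5) = 142/5.

142/5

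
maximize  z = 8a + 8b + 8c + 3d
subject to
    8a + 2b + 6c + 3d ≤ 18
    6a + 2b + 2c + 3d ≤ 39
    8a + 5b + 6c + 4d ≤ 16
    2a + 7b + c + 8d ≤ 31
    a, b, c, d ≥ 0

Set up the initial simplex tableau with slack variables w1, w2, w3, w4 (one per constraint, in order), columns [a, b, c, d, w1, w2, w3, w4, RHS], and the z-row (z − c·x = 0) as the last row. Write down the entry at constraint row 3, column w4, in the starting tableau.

0

Slack w4 belongs to constraint 4; its column is the unit vector e_4, so the entry in row 3 is 0.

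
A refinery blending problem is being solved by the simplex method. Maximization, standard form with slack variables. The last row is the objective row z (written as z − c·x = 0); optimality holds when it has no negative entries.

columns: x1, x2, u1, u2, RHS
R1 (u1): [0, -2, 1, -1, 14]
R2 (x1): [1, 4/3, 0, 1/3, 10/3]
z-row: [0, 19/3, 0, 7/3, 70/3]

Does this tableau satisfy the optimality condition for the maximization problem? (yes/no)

yes

Every z-row coefficient is ≥ 0, so the tableau is optimal.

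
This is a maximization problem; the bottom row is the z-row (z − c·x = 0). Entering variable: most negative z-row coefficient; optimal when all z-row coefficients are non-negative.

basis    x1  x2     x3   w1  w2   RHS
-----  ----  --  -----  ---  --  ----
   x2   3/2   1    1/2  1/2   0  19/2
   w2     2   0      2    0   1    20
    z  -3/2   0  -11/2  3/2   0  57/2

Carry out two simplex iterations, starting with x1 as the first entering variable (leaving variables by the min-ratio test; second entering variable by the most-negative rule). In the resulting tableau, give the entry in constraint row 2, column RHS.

Ratio test on column x1 — row 1: (19/2)/(3/2) = 19/3; row 2: 20/2 = 10. Minimum is 19/3 at row 1 (x2 leaves); pivot element 3/2.
Divide row 1 by 3/2; eliminate column x1 from the other rows.
Second iteration: most negative z-row entry is -5 in column x3, so x3 enters.
Ratio test on column x3 — row 1: (19/3)/(1/3) = 19; row 2: (22/3)/(4/3) = 11/2. Minimum is 11/2 at row 2 (w2 leaves); pivot element 4/3.
Divide row 2 by 4/3; eliminate column x3 from the other rows.
After both pivots, the entry at constraint row 2, column RHS is 11/2.

11/2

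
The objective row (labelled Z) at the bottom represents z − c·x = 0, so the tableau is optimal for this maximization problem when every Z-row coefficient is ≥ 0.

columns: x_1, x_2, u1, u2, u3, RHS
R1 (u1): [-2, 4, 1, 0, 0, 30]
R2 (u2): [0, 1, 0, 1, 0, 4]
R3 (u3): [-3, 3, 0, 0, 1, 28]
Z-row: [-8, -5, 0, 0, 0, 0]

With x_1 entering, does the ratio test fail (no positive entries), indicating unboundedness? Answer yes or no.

Every constraint-row entry in column x_1 is ≤ 0, so increasing x_1 is unbounded.

yes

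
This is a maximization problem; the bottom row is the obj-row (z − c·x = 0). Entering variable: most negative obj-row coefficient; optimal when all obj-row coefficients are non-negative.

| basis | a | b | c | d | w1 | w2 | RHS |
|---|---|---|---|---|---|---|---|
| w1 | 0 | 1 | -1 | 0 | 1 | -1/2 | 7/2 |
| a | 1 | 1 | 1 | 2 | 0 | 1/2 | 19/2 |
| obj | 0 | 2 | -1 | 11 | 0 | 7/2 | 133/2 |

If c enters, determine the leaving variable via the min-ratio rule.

Column c entries and ratios — w1: -1 ≤ 0, skip; a: (19/2)/1 = 19/2.
Smallest ratio is 19/2 in the row of a, so a leaves.

a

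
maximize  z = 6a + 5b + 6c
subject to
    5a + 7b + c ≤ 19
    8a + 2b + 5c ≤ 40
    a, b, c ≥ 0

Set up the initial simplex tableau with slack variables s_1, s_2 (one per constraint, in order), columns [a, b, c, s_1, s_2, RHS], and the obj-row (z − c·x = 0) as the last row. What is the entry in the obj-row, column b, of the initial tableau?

-5

The obj-row carries the negated objective coefficients: the b entry is -5.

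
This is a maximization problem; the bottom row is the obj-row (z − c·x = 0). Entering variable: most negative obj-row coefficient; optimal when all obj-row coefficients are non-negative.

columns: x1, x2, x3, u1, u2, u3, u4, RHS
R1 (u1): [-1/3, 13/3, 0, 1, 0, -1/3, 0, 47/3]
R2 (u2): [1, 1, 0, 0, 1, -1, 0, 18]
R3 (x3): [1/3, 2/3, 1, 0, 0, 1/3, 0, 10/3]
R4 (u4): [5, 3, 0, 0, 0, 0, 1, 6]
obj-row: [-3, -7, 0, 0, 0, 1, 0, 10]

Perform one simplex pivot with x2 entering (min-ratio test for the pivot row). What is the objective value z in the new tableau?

24

Ratio test on column x2 — row 1: (47/3)/(13/3) = 47/13; row 2: 18/1 = 18; row 3: (10/3)/(2/3) = 5; row 4: 6/3 = 2. Minimum is 2 at row 4 (u4 leaves); pivot element 3.
Pivot on row 4; the obj-row RHS becomes 10 − (-7)·2 = 24.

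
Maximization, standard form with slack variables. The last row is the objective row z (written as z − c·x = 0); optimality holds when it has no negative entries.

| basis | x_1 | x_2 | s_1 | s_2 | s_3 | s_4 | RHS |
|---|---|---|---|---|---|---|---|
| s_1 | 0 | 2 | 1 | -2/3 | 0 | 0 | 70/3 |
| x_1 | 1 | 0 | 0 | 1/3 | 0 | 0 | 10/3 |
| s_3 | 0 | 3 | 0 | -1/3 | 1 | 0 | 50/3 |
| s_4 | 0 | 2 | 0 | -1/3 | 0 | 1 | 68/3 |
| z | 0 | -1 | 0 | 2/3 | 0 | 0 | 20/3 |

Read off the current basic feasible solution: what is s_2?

0

s_2 is not in the basis, so in the current basic feasible solution s_2 = 0.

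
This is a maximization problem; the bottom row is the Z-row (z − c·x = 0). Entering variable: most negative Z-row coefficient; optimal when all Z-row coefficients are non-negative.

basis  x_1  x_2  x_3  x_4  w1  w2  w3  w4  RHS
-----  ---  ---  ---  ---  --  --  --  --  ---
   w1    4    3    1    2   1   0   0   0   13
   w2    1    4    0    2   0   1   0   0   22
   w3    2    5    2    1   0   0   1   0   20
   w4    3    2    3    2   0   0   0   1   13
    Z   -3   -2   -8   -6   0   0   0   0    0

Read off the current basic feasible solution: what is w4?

13

w4 is basic (row 4); its value is the RHS of that row, 13.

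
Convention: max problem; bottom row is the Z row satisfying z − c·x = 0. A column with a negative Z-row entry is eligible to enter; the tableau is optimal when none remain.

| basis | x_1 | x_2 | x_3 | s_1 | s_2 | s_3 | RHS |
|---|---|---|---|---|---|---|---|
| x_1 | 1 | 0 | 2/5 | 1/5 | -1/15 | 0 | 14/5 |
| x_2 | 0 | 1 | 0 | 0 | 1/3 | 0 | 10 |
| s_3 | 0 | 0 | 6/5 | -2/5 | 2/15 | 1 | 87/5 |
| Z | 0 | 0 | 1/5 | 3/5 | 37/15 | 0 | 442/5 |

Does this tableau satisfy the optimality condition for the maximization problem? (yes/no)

Every Z-row coefficient is ≥ 0, so the tableau is optimal.

yes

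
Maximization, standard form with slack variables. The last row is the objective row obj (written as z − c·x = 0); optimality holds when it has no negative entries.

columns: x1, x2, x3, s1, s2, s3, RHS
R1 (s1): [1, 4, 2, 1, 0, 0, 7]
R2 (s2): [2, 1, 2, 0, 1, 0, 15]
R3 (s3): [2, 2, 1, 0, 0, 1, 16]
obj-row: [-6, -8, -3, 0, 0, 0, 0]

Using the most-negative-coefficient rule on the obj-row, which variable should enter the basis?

x2

Negative obj-row entries: x1: -6, x2: -8, x3: -3.
The most negative is -8 in column x2, so x2 enters.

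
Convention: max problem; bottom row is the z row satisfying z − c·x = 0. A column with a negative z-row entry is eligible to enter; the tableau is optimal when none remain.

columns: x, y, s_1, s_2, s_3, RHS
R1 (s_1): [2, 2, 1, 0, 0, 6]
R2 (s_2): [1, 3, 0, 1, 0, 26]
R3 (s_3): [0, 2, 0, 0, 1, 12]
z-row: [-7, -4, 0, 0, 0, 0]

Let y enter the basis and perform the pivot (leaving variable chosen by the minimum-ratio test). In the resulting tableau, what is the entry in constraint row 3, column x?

Ratio test on column y — row 1: 6/2 = 3; row 2: 26/3 = 26/3; row 3: 12/2 = 6. Minimum is 3 at row 1 (s_1 leaves); pivot element 2.
Divide row 1 by 2; eliminate column y from the other rows.
Row 3 update in column x: 0 − 2·1 = -2.

-2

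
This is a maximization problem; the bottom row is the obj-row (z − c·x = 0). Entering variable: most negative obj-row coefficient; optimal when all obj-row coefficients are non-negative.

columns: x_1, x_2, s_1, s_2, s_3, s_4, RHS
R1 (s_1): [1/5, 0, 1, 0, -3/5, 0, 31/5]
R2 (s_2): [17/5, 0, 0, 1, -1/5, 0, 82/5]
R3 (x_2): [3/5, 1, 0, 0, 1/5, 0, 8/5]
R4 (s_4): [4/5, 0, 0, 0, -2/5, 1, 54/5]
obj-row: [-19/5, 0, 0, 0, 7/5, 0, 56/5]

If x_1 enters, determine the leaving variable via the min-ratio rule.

Column x_1 entries and ratios — s_1: (31/5)/(1/5) = 31; s_2: (82/5)/(17/5) = 82/17; x_2: (8/5)/(3/5) = 8/3; s_4: (54/5)/(4/5) = 27/2.
Smallest ratio is 8/3 in the row of x_2, so x_2 leaves.

x_2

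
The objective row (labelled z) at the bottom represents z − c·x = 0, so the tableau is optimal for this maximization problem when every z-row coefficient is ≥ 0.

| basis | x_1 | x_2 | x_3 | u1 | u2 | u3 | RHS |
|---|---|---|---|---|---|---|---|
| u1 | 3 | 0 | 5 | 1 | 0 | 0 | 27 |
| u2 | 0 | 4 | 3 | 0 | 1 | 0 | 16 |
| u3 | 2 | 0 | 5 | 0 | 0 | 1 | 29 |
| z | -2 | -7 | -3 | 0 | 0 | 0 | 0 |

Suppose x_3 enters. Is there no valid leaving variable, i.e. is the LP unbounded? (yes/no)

no

Column x_3 has positive entries in row(s) 1, 2, 3, so the ratio test bounds it — not unbounded.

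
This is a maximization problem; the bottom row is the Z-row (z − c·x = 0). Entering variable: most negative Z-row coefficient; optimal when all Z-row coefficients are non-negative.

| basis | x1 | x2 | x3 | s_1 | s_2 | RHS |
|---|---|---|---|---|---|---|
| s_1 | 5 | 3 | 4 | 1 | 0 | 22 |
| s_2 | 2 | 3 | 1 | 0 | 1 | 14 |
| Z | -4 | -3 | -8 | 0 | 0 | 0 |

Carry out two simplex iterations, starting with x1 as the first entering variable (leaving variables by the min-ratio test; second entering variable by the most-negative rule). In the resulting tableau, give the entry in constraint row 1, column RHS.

Ratio test on column x1 — row 1: 22/5 = 22/5; row 2: 14/2 = 7. Minimum is 22/5 at row 1 (s_1 leaves); pivot element 5.
Divide row 1 by 5; eliminate column x1 from the other rows.
Second iteration: most negative Z-row entry is -24/5 in column x3, so x3 enters.
Ratio test on column x3 — row 1: (22/5)/(4/5) = 11/2; row 2: entry -3/5 ≤ 0. Minimum is 11/2 at row 1 (x1 leaves); pivot element 4/5.
Divide row 1 by 4/5; eliminate column x3 from the other rows.
After both pivots, the entry at constraint row 1, column RHS is 11/2.

11/2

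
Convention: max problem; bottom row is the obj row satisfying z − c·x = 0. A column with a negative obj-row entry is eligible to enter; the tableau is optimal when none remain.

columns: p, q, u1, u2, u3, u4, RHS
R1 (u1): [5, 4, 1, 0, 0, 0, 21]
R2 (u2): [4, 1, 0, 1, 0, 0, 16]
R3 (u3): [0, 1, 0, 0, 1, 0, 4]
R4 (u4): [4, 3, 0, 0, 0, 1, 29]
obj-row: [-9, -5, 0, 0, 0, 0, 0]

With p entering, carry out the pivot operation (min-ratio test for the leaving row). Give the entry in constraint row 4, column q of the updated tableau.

2

Ratio test on column p — row 1: 21/5 = 21/5; row 2: 16/4 = 4; row 3: entry 0 ≤ 0; row 4: 29/4 = 29/4. Minimum is 4 at row 2 (u2 leaves); pivot element 4.
Divide row 2 by 4; eliminate column p from the other rows.
Row 4 update in column q: 3 − 4·(1/4) = 2.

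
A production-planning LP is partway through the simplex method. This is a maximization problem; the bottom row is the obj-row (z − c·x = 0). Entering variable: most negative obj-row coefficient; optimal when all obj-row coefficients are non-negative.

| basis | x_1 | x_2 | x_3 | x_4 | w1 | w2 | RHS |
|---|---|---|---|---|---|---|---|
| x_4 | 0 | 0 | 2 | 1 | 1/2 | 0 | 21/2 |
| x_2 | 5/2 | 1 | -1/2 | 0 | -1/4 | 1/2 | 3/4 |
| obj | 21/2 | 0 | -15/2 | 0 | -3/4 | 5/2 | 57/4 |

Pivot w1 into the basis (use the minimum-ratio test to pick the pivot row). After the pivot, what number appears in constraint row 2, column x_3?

1/2

Ratio test on column w1 — row 1: (21/2)/(1/2) = 21; row 2: entry -1/4 ≤ 0. Minimum is 21 at row 1 (x_4 leaves); pivot element 1/2.
Divide row 1 by 1/2; eliminate column w1 from the other rows.
Row 2 update in column x_3: -1/2 − (-1/4)·4 = 1/2.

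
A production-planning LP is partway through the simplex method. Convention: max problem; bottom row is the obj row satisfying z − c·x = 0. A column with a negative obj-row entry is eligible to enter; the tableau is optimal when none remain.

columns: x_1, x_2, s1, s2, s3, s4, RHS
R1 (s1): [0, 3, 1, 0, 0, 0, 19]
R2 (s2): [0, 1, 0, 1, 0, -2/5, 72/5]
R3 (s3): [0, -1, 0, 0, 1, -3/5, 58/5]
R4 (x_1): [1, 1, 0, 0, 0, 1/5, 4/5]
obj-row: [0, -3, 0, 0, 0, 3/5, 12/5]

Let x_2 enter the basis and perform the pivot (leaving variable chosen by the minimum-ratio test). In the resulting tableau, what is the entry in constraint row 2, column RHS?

Ratio test on column x_2 — row 1: 19/3 = 19/3; row 2: (72/5)/1 = 72/5; row 3: entry -1 ≤ 0; row 4: (4/5)/1 = 4/5. Minimum is 4/5 at row 4 (x_1 leaves); pivot element 1.
Divide row 4 by 1; eliminate column x_2 from the other rows.
Row 2 update in column RHS: 72/5 − 1·(4/5) = 68/5.

68/5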